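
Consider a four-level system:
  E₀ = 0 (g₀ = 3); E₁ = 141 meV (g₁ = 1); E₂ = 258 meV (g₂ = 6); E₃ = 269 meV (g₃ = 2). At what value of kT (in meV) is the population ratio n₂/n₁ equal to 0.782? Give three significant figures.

57.4 meV

n₂/n₁ = (g₂/g₁) exp[−(E₂−E₁)/kT] = 0.782.
⇒ (E₂−E₁)/kT = ln((6/1)/0.782) = ln(7.6726) = 2.0377.
kT = 117 meV / 2.0377 = 57.4 meV.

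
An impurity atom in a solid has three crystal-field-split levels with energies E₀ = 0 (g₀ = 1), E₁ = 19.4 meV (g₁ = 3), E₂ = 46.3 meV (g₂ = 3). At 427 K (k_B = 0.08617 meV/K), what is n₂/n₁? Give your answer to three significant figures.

0.481

k_BT = 0.08617 × 427 K = 36.795 meV.
n₂/n₁ = (g₂/g₁) exp[−(E₂−E₁)/kT] = (3/3) × exp(−(26.9 meV)/(36.795 meV)) = (3/3) × exp(-0.73108) = 0.481.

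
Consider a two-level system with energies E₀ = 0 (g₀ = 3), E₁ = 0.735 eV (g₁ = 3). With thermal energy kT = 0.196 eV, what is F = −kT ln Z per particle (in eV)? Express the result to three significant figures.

-0.220 eV

Eᵢ/kT = 0, 3.7500.
Z = Σ gᵢe^(−Eᵢ/kT) = 3·e^(−0) + 3·e^(−3.7500) = 3.0000 + 0.070553 = 3.0706.
F = −kT ln Z = −0.196 × ln(3.0706) = −0.196 × 1.1219 = -0.220 eV.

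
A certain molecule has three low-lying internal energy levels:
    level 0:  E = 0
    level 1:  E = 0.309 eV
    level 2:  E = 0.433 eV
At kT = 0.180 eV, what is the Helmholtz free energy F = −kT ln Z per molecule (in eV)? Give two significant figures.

Eᵢ/kT = 0, 1.717, 2.406.
Z = Σ e^(−Eᵢ/kT) = e^(−0) + e^(−1.717) + e^(−2.406) = 1.000 + 0.1796 + 0.09018 = 1.270.
F = −kT ln Z = −0.180 × ln(1.270) = −0.180 × 0.2390 = -0.043 eV.

-0.043 eV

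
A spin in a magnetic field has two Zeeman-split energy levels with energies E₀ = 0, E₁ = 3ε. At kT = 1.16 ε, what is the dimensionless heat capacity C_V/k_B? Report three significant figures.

Eᵢ/kT = 0, 2.5862.
Z = Σ e^(−Eᵢ/kT) = e^(−0) + e^(−2.5862) = 1.0000 + 0.075306 = 1.0753.
⟨E⟩ = 0.21010 ε, ⟨E²⟩ = 0.63029 ε².
C_V/k_B = (⟨E²⟩ − ⟨E⟩²)/(kT)² = (0.63029 − 0.044142)/1.3456 = 0.436.

0.436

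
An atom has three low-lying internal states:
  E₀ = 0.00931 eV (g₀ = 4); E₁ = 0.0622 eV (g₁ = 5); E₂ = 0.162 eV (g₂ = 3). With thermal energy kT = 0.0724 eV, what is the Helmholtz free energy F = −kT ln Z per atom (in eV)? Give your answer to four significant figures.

Eᵢ/kT = 0.128591, 0.859116, 2.23757.
Z = Σ gᵢe^(−Eᵢ/kT) = 4·e^(−0.128591) + 5·e^(−0.859116) + 3·e^(−2.23757) = 3.51733 + 2.11768 + 0.320153 = 5.95516.
F = −kT ln Z = −0.0724 × ln(5.95516) = −0.0724 × 1.78426 = -0.1292 eV.

-0.1292 eV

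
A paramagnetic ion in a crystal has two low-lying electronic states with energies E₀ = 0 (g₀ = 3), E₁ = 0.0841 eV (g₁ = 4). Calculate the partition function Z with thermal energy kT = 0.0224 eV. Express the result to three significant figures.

Eᵢ/kT = 0, 3.7545.
Z = Σ gᵢe^(−Eᵢ/kT) = 3·e^(−0) + 4·e^(−3.7545) = 3.0000 + 0.093649 = 3.0936.

Z = 3.09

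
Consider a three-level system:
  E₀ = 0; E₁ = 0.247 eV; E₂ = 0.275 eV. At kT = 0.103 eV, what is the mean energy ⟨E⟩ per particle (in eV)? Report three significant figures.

0.0358 eV

Eᵢ/kT = 0, 2.3981, 2.6699.
Z = Σ e^(−Eᵢ/kT) = e^(−0) + e^(−2.3981) + e^(−2.6699) = 1.0000 + 0.090890 + 0.069259 = 1.1601.
⟨E⟩ = Σ Eᵢ e^(−Eᵢ/kT) / Z = (0·1.0000 + 0.247·0.090890 + 0.275·0.069259) / 1.1601 = 0.0358 eV.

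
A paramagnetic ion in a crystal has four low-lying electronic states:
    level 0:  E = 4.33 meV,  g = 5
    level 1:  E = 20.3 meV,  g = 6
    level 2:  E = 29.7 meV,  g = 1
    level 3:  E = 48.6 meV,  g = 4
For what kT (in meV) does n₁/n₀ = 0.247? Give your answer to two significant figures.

n₁/n₀ = (g₁/g₀) exp[−(E₁−E₀)/kT] = 0.247.
⇒ (E₁−E₀)/kT = ln((6/5)/0.247) = ln(4.858) = 1.581.
kT = 15.97 meV / 1.581 = 10 meV.

10 meV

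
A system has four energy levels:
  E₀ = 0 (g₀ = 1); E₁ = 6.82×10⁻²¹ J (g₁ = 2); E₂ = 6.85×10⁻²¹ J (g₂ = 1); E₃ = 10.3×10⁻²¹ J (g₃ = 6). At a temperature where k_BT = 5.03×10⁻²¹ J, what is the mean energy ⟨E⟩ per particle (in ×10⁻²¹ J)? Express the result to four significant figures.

Eᵢ/kT = 0, 1.35586, 1.36183, 2.04771.
Z = Σ gᵢe^(−Eᵢ/kT) = 1·e^(−0) + 2·e^(−1.35586) + 1·e^(−1.36183) + 6·e^(−2.04771) = 1.00000 + 0.515451 + 0.256192 + 0.774180 = 2.54582.
⟨E⟩ = Σ Eᵢ gᵢe^(−Eᵢ/kT) / Z = (0·1.00000 + 6.82·0.515451 + 6.85·0.256192 + 10.3·0.774180) / 2.54582 = 5.202 ×10⁻²¹ J.

5.202 ×10⁻²¹ J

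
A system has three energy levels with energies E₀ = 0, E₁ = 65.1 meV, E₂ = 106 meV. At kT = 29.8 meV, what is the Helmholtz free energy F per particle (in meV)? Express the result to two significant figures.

Eᵢ/kT = 0, 2.185, 3.557.
Z = Σ e^(−Eᵢ/kT) = e^(−0) + e^(−2.185) + e^(−3.557) = 1.000 + 0.1125 + 0.02852 = 1.141.
F = −kT ln Z = −29.8 × ln(1.141) = −29.8 × 0.1319 = -3.9 meV.

-3.9 meV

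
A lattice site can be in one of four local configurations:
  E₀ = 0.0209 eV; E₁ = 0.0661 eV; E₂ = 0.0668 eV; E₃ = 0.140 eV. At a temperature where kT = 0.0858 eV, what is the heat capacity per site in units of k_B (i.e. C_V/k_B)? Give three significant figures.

Eᵢ/kT = 0.24359, 0.77040, 0.77855, 1.6317.
Z = Σ e^(−Eᵢ/kT) = e^(−0.24359) + e^(−0.77040) + e^(−0.77855) + e^(−1.6317) = 0.78381 + 0.46283 + 0.45907 + 0.19560 = 1.9013.
⟨E⟩ = 0.055238 eV, ⟨E²⟩ = 0.0043375 eV².
C_V/k_B = (⟨E²⟩ − ⟨E⟩²)/(kT)² = (0.0043375 − 0.0030512)/0.0073616 = 0.175.

0.175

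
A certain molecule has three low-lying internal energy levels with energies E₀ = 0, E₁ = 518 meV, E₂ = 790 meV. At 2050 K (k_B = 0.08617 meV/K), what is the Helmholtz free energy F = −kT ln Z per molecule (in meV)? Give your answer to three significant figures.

-11.1 meV

k_BT = 0.08617 × 2050 K = 176.65 meV.
Eᵢ/kT = 0, 2.9324, 4.4721.
Z = Σ e^(−Eᵢ/kT) = e^(−0) + e^(−2.9324) + e^(−4.4721) = 1.0000 + 0.053269 + 0.011423 = 1.0647.
F = −kT ln Z = −176.65 × ln(1.0647) = −176.65 × 0.062693 = -11.1 meV.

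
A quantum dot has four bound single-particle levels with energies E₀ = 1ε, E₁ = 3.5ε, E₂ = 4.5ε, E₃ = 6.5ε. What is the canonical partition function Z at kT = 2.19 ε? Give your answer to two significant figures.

Z = 1.0

Eᵢ/kT = 0.4566, 1.598, 2.055, 2.968.
Z = Σ e^(−Eᵢ/kT) = e^(−0.4566) + e^(−1.598) + e^(−2.055) + e^(−2.968) = 0.6334 + 0.2023 + 0.1281 + 0.05141 = 1.015.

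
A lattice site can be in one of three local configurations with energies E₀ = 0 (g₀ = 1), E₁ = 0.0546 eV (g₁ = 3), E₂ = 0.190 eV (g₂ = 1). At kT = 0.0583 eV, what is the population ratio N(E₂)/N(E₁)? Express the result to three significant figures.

0.0327

n₂/n₁ = (g₂/g₁) exp[−(E₂−E₁)/kT] = (1/3) × exp(−(0.1354 eV)/(0.0583 eV)) = (1/3) × exp(-2.3225) = 0.0327.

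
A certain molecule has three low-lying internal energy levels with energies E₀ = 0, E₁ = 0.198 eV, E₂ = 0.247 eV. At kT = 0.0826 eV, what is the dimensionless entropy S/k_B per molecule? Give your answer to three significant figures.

Eᵢ/kT = 0, 2.3971, 2.9903.
Z = Σ e^(−Eᵢ/kT) = e^(−0) + e^(−2.3971) + e^(−2.9903) = 1.0000 + 0.090981 + 0.050272 = 1.1413.
⟨E⟩ = Σ EᵢPᵢ = 0.026664 eV.
S/k_B = ln Z + ⟨E⟩/kT = ln(1.1413) + 0.026664/0.0826 = 0.13217 + 0.32281 = 0.455.

0.455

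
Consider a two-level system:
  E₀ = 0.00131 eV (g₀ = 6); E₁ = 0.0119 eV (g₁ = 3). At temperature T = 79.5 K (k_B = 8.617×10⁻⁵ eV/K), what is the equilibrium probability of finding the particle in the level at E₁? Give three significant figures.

k_BT = 8.617×10⁻⁵ × 79.5 K = 0.0068505 eV.
Eᵢ/kT = 0.19123, 1.7371.
Z = Σ gᵢe^(−Eᵢ/kT) = 6·e^(−0.19123) + 3·e^(−1.7371) = 4.9557 + 0.52809 = 5.4838.
P₁ = g₁ e^(−E₁/kT) / Z = 0.52809/5.4838 = 0.0963.

0.0963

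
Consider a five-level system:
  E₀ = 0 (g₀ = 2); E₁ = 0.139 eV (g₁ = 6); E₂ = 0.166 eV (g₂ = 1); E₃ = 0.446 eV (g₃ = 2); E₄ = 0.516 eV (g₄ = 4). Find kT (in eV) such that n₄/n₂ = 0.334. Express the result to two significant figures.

0.14 eV

n₄/n₂ = (g₄/g₂) exp[−(E₄−E₂)/kT] = 0.334.
⇒ (E₄−E₂)/kT = ln((4/1)/0.334) = ln(11.98) = 2.483.
kT = 0.350 eV / 2.483 = 0.14 eV.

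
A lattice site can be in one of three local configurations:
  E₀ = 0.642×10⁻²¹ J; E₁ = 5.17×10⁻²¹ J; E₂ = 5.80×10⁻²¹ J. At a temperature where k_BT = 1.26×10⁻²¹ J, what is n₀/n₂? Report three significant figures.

60.0

n₀/n₂ = exp[−(E₀−E₂)/kT] = exp(−(-5.158 ×10⁻²¹ J)/(1.26 ×10⁻²¹ J)) = exp(4.0937) = 60.0.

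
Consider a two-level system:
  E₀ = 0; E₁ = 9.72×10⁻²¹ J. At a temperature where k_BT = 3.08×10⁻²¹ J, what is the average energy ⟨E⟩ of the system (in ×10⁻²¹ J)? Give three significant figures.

Eᵢ/kT = 0, 3.1558.
Z = Σ e^(−Eᵢ/kT) = e^(−0) + e^(−3.1558) = 1.0000 + 0.042604 = 1.0426.
⟨E⟩ = Σ Eᵢ e^(−Eᵢ/kT) / Z = (0·1.0000 + 9.72·0.042604) / 1.0426 = 0.397 ×10⁻²¹ J.

0.397 ×10⁻²¹ J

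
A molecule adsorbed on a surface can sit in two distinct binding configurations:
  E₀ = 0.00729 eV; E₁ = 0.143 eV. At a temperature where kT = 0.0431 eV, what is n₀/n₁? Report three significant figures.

n₀/n₁ = exp[−(E₀−E₁)/kT] = exp(−(-0.13571 eV)/(0.0431 eV)) = exp(3.1487) = 23.3.

23.3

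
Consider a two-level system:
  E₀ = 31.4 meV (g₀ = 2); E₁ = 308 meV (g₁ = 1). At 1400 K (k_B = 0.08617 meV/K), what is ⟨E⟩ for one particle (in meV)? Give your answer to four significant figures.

44.69 meV

k_BT = 0.08617 × 1400 K = 120.638 meV.
Eᵢ/kT = 0.260283, 2.55309.
Z = Σ gᵢe^(−Eᵢ/kT) = 2·e^(−0.260283) + 1·e^(−2.55309) = 1.54167 + 0.0778408 = 1.61951.
⟨E⟩ = Σ Eᵢ gᵢe^(−Eᵢ/kT) / Z = (31.4·1.54167 + 308·0.0778408) / 1.61951 = 44.69 meV.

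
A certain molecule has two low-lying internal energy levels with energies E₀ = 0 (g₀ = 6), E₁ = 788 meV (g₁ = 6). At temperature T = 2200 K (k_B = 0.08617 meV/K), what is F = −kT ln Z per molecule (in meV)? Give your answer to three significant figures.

-343 meV

k_BT = 0.08617 × 2200 K = 189.57 meV.
Eᵢ/kT = 0, 4.1568.
Z = Σ gᵢe^(−Eᵢ/kT) = 6·e^(−0) + 6·e^(−4.1568) = 6.0000 + 0.093945 = 6.0939.
F = −kT ln Z = −189.57 × ln(6.0939) = −189.57 × 1.8073 = -343 meV.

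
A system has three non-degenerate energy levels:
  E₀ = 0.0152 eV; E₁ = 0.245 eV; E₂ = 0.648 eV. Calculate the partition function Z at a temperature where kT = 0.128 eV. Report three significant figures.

Eᵢ/kT = 0.11875, 1.9141, 5.0625.
Z = Σ e^(−Eᵢ/kT) = e^(−0.11875) + e^(−1.9141) + e^(−5.0625) = 0.88803 + 0.14747 + 0.0063297 = 1.0418.

Z = 1.04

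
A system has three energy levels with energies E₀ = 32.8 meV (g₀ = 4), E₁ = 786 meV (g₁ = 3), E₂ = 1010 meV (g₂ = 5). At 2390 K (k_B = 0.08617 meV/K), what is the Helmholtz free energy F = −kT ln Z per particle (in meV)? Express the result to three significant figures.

-259 meV

k_BT = 0.08617 × 2390 K = 205.95 meV.
Eᵢ/kT = 0.15926, 3.8165, 4.9041.
Z = Σ gᵢe^(−Eᵢ/kT) = 4·e^(−0.15926) + 3·e^(−3.8165) + 5·e^(−4.9041) = 3.4111 + 0.066014 + 0.037081 = 3.5142.
F = −kT ln Z = −205.95 × ln(3.5142) = −205.95 × 1.2568 = -259 meV.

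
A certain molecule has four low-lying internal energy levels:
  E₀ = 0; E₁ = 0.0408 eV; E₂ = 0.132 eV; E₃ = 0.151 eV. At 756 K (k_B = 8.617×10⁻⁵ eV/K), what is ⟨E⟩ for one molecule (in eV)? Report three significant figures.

k_BT = 8.617×10⁻⁵ × 756 K = 0.065145 eV.
Eᵢ/kT = 0, 0.62630, 2.0262, 2.3179.
Z = Σ e^(−Eᵢ/kT) = e^(−0) + e^(−0.62630) + e^(−2.0262) + e^(−2.3179) = 1.0000 + 0.53457 + 0.13184 + 0.098480 = 1.7649.
⟨E⟩ = Σ Eᵢ e^(−Eᵢ/kT) / Z = (0·1.0000 + 0.0408·0.53457 + 0.132·0.13184 + 0.151·0.098480) / 1.7649 = 0.0306 eV.

0.0306 eV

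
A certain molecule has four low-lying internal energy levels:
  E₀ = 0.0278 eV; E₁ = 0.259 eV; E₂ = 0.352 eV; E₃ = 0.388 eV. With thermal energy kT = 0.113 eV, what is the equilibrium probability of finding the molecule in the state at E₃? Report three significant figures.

0.0336

Eᵢ/kT = 0.24602, 2.2920, 3.1150, 3.4336.
Z = Σ e^(−Eᵢ/kT) = e^(−0.24602) + e^(−2.2920) + e^(−3.1150) + e^(−3.4336) = 0.78191 + 0.10106 + 0.044379 + 0.032271 = 0.95962.
P₃ = e^(−E₃/kT) / Z = 0.032271/0.95962 = 0.0336.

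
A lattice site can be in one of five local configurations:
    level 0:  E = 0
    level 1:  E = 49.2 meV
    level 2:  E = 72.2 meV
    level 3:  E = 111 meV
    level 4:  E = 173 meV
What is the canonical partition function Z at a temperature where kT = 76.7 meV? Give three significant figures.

Z = 2.26

Eᵢ/kT = 0, 0.64146, 0.94133, 1.4472, 2.2555.
Z = Σ e^(−Eᵢ/kT) = e^(−0) + e^(−0.64146) + e^(−0.94133) + e^(−1.4472) + e^(−2.2555) = 1.0000 + 0.52652 + 0.39011 + 0.23523 + 0.10482 = 2.2567.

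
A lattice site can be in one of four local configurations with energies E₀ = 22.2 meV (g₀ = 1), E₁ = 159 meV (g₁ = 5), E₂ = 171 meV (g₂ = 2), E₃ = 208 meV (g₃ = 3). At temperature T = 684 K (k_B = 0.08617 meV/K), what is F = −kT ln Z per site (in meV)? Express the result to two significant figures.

k_BT = 0.08617 × 684 K = 58.94 meV.
Eᵢ/kT = 0.3767, 2.698, 2.901, 3.529.
Z = Σ gᵢe^(−Eᵢ/kT) = 1·e^(−0.3767) + 5·e^(−2.698) + 2·e^(−2.901) + 3·e^(−3.529) = 0.6861 + 0.3367 + 0.1099 + 0.08800 = 1.221.
F = −kT ln Z = −58.94 × ln(1.221) = −58.94 × 0.1997 = -12 meV.

-12 meV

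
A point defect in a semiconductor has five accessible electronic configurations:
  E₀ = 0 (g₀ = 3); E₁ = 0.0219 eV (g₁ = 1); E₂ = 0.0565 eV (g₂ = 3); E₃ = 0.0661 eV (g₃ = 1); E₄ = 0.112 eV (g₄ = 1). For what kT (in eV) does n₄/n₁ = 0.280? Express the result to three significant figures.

0.0708 eV

n₄/n₁ = (g₄/g₁) exp[−(E₄−E₁)/kT] = 0.280.
⇒ (E₄−E₁)/kT = ln((1/1)/0.280) = ln(3.5714) = 1.2730.
kT = 0.0901 eV / 1.2730 = 0.0708 eV.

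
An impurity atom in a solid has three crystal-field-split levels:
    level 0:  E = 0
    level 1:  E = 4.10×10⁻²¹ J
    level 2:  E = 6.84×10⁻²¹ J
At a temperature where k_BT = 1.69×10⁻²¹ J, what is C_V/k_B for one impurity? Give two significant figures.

0.66

Eᵢ/kT = 0, 2.426, 4.047.
Z = Σ e^(−Eᵢ/kT) = e^(−0) + e^(−2.426) + e^(−4.047) = 1.000 + 0.08839 + 0.01747 = 1.106.
⟨E⟩ = 0.4357, ⟨E²⟩ = 2.082.
C_V/k_B = (⟨E²⟩ − ⟨E⟩²)/(kT)² = (2.082 − 0.1898)/2.856 = 0.66.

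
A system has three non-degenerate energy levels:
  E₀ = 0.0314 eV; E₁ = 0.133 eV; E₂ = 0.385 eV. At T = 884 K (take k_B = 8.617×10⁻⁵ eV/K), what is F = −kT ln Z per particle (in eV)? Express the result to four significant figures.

k_BT = 8.617×10⁻⁵ × 884 K = 0.0761743 eV.
Eᵢ/kT = 0.412213, 1.74600, 5.05420.
Z = Σ e^(−Eᵢ/kT) = e^(−0.412213) + e^(−1.74600) + e^(−5.05420) = 0.662183 + 0.174470 + 0.00638247 = 0.843035.
F = −kT ln Z = −0.0761743 × ln(0.843035) = −0.0761743 × -0.170747 = 0.01301 eV.

0.01301 eV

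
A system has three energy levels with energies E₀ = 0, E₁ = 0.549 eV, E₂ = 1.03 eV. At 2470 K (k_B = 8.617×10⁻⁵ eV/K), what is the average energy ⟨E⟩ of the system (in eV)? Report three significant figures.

0.0459 eV

k_BT = 8.617×10⁻⁵ × 2470 K = 0.21284 eV.
Eᵢ/kT = 0, 2.5794, 4.8393.
Z = Σ e^(−Eᵢ/kT) = e^(−0) + e^(−2.5794) + e^(−4.8393) = 1.0000 + 0.075819 + 0.0079126 = 1.0837.
⟨E⟩ = Σ Eᵢ e^(−Eᵢ/kT) / Z = (0·1.0000 + 0.549·0.075819 + 1.03·0.0079126) / 1.0837 = 0.0459 eV.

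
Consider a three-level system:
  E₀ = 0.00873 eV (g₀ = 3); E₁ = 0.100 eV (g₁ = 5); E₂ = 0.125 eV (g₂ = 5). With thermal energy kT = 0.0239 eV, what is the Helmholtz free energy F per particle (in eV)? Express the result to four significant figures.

-0.01868 eV

Eᵢ/kT = 0.365272, 4.18410, 5.23013.
Z = Σ gᵢe^(−Eᵢ/kT) = 3·e^(−0.365272) + 5·e^(−4.18410) + 5·e^(−5.23013) = 2.08202 + 0.0761796 + 0.0267641 = 2.18496.
F = −kT ln Z = −0.0239 × ln(2.18496) = −0.0239 × 0.781598 = -0.01868 eV.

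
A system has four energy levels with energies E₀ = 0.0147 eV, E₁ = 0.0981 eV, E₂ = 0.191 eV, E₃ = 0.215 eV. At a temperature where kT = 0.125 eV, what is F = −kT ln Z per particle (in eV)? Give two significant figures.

-0.069 eV

Eᵢ/kT = 0.1176, 0.7848, 1.528, 1.720.
Z = Σ e^(−Eᵢ/kT) = e^(−0.1176) + e^(−0.7848) + e^(−1.528) + e^(−1.720) = 0.8891 + 0.4562 + 0.2170 + 0.1791 = 1.741.
F = −kT ln Z = −0.125 × ln(1.741) = −0.125 × 0.5545 = -0.069 eV.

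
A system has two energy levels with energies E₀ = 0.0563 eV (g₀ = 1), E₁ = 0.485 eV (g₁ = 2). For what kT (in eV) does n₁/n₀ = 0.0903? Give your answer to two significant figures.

n₁/n₀ = (g₁/g₀) exp[−(E₁−E₀)/kT] = 0.0903.
⇒ (E₁−E₀)/kT = ln((2/1)/0.0903) = ln(22.15) = 3.098.
kT = 0.4287 eV / 3.098 = 0.14 eV.

0.14 eV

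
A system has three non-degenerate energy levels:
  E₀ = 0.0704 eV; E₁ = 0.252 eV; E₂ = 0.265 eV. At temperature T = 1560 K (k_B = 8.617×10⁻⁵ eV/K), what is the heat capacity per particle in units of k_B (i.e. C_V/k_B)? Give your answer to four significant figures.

k_BT = 8.617×10⁻⁵ × 1560 K = 0.134425 eV.
Eᵢ/kT = 0.523712, 1.87465, 1.97136.
Z = Σ e^(−Eᵢ/kT) = e^(−0.523712) + e^(−1.87465) + e^(−1.97136) = 0.592318 + 0.153409 + 0.139267 = 0.884994.
⟨E⟩ = 0.132503 eV, ⟨E²⟩ = 0.0253761 eV².
C_V/k_B = (⟨E²⟩ − ⟨E⟩²)/(kT)² = (0.0253761 − 0.0175570)/0.0180701 = 0.4327.

0.4327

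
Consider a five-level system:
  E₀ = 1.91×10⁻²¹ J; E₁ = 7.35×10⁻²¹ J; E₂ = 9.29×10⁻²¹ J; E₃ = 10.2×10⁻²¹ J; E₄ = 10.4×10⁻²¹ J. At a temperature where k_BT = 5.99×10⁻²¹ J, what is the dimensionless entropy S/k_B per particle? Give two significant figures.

Eᵢ/kT = 0.3189, 1.227, 1.551, 1.703, 1.736.
Z = Σ e^(−Eᵢ/kT) = e^(−0.3189) + e^(−1.227) + e^(−1.551) + e^(−1.703) + e^(−1.736) = 0.7269 + 0.2932 + 0.2120 + 0.1821 + 0.1762 = 1.590.
⟨E⟩ = Σ EᵢPᵢ = 5.788 ×10⁻²¹ J.
S/k_B = ln Z + ⟨E⟩/kT = ln(1.590) + 5.788/5.99 = 0.4637 + 0.9663 = 1.4.

1.4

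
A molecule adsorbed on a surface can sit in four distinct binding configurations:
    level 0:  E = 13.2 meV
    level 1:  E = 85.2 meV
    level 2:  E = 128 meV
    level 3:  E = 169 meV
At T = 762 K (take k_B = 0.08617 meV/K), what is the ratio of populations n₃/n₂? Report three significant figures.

0.536

k_BT = 0.08617 × 762 K = 65.662 meV.
n₃/n₂ = exp[−(E₃−E₂)/kT] = exp(−(41 meV)/(65.662 meV)) = exp(-0.62441) = 0.536.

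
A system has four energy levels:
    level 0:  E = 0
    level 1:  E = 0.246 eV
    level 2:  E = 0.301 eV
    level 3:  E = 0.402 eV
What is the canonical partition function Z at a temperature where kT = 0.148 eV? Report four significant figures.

Eᵢ/kT = 0, 1.66216, 2.03378, 2.71622.
Z = Σ e^(−Eᵢ/kT) = e^(−0) + e^(−1.66216) + e^(−2.03378) + e^(−2.71622) = 1.00000 + 0.189729 + 0.130840 + 0.0661242 = 1.38669.

Z = 1.387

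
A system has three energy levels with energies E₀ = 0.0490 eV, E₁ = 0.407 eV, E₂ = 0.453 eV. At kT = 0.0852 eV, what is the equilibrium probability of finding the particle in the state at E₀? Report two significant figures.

0.98

Eᵢ/kT = 0.5751, 4.777, 5.317.
Z = Σ e^(−Eᵢ/kT) = e^(−0.5751) + e^(−4.777) + e^(−5.317) = 0.5626 + 0.008421 + 0.004907 = 0.5759.
P₀ = e^(−E₀/kT) / Z = 0.5626/0.5759 = 0.98.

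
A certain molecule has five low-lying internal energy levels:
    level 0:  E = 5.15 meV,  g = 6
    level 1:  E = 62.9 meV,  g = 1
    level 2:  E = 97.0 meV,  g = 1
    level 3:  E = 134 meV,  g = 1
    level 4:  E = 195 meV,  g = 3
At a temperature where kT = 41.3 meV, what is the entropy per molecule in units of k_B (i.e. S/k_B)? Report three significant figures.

2.00

Eᵢ/kT = 0.12470, 1.5230, 2.3487, 3.2446, 4.7215.
Z = Σ gᵢe^(−Eᵢ/kT) = 6·e^(−0.12470) + 1·e^(−1.5230) + 1·e^(−2.3487) + 1·e^(−3.2446) + 3·e^(−4.7215) = 5.2966 + 0.21806 + 0.095493 + 0.038984 + 0.026705 = 5.6758.
⟨E⟩ = Σ EᵢPᵢ = 10.692 meV.
S/k_B = ln Z + ⟨E⟩/kT = ln(5.6758) + 10.692/41.3 = 1.7362 + 0.25889 = 2.00.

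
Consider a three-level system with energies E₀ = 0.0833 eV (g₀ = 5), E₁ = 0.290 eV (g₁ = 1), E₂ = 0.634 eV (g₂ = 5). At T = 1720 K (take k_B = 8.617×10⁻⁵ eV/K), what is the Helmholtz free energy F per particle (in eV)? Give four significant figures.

k_BT = 8.617×10⁻⁵ × 1720 K = 0.148212 eV.
Eᵢ/kT = 0.562033, 1.95666, 4.27766.
Z = Σ gᵢe^(−Eᵢ/kT) = 5·e^(−0.562033) + 1·e^(−1.95666) + 5·e^(−4.27766) = 2.85024 + 0.141330 + 0.0693755 = 3.06095.
F = −kT ln Z = −0.148212 × ln(3.06095) = −0.148212 × 1.11873 = -0.1658 eV.

-0.1658 eV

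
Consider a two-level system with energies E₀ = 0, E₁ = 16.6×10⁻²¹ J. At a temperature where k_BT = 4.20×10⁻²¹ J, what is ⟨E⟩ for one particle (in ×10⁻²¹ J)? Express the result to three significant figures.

0.313 ×10⁻²¹ J

Eᵢ/kT = 0, 3.9524.
Z = Σ e^(−Eᵢ/kT) = e^(−0) + e^(−3.9524) = 1.0000 + 0.019209 = 1.0192.
⟨E⟩ = Σ Eᵢ e^(−Eᵢ/kT) / Z = (0·1.0000 + 16.6·0.019209) / 1.0192 = 0.313 ×10⁻²¹ J.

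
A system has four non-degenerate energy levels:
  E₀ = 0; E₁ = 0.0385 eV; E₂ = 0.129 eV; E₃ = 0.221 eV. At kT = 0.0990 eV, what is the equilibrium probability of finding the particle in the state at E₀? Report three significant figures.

Eᵢ/kT = 0, 0.38889, 1.3030, 2.2323.
Z = Σ e^(−Eᵢ/kT) = e^(−0) + e^(−0.38889) + e^(−1.3030) + e^(−2.2323) = 1.0000 + 0.67781 + 0.27172 + 0.10728 = 2.0568.
P₀ = e^(−E₀/kT) / Z = 1.0000/2.0568 = 0.486.

0.486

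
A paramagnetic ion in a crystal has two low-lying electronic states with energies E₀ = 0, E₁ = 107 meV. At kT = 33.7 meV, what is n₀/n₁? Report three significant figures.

n₀/n₁ = exp[−(E₀−E₁)/kT] = exp(−(-107 meV)/(33.7 meV)) = exp(3.1751) = 23.9.

23.9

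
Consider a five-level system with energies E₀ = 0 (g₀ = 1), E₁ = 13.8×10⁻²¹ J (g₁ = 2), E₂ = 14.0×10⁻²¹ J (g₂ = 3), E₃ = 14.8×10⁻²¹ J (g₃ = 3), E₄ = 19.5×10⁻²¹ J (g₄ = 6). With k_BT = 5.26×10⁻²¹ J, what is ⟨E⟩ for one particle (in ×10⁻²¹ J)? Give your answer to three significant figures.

Eᵢ/kT = 0, 2.6236, 2.6616, 2.8137, 3.7072.
Z = Σ gᵢe^(−Eᵢ/kT) = 1·e^(−0) + 2·e^(−2.6236) + 3·e^(−2.6616) + 3·e^(−2.8137) + 6·e^(−3.7072) = 1.0000 + 0.14508 + 0.20951 + 0.17995 + 0.14728 = 1.6818.
⟨E⟩ = Σ Eᵢ gᵢe^(−Eᵢ/kT) / Z = (0·1.0000 + 13.8·0.14508 + 14.0·0.20951 + 14.8·0.17995 + 19.5·0.14728) / 1.6818 = 6.23 ×10⁻²¹ J.

6.23 ×10⁻²¹ J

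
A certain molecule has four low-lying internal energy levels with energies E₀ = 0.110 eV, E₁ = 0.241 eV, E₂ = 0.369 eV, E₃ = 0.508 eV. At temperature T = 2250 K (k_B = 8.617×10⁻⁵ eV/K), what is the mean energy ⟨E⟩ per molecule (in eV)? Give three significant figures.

0.208 eV

k_BT = 8.617×10⁻⁵ × 2250 K = 0.19388 eV.
Eᵢ/kT = 0.56736, 1.2430, 1.9032, 2.6202.
Z = Σ e^(−Eᵢ/kT) = e^(−0.56736) + e^(−1.2430) + e^(−1.9032) + e^(−2.6202) = 0.56702 + 0.28852 + 0.14909 + 0.072788 = 1.0774.
⟨E⟩ = Σ Eᵢ e^(−Eᵢ/kT) / Z = (0.110·0.56702 + 0.241·0.28852 + 0.369·0.14909 + 0.508·0.072788) / 1.0774 = 0.208 eV.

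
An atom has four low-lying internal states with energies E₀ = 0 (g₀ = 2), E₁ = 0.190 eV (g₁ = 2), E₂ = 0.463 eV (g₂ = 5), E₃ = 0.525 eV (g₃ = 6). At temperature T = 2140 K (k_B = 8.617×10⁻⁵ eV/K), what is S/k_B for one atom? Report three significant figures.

2.04

k_BT = 8.617×10⁻⁵ × 2140 K = 0.18440 eV.
Eᵢ/kT = 0, 1.0304, 2.5108, 2.8471.
Z = Σ gᵢe^(−Eᵢ/kT) = 2·e^(−0) + 2·e^(−1.0304) + 5·e^(−2.5108) + 6·e^(−2.8471) = 2.0000 + 0.71373 + 0.40602 + 0.34807 = 3.4678.
⟨E⟩ = Σ EᵢPᵢ = 0.14601 eV.
S/k_B = ln Z + ⟨E⟩/kT = ln(3.4678) + 0.14601/0.18440 = 1.2435 + 0.79181 = 2.04.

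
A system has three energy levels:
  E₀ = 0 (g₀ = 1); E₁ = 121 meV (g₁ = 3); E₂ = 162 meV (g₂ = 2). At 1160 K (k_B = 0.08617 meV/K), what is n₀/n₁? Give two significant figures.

1.1

k_BT = 0.08617 × 1160 K = 99.96 meV.
n₀/n₁ = (g₀/g₁) exp[−(E₀−E₁)/kT] = (1/3) × exp(−(-121 meV)/(99.96 meV)) = (1/3) × exp(1.210) = 1.1.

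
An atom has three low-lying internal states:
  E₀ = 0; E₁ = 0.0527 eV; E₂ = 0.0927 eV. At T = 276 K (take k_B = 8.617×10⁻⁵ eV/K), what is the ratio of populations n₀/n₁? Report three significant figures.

k_BT = 8.617×10⁻⁵ × 276 K = 0.023783 eV.
n₀/n₁ = exp[−(E₀−E₁)/kT] = exp(−(-0.0527 eV)/(0.023783 eV)) = exp(2.2159) = 9.17.

9.17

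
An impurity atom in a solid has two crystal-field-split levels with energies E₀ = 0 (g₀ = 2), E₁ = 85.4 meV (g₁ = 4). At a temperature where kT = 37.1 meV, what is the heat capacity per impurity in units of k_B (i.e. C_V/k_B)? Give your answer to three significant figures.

Eᵢ/kT = 0, 2.3019.
Z = Σ gᵢe^(−Eᵢ/kT) = 2·e^(−0) + 4·e^(−2.3019) = 2.0000 + 0.40027 = 2.4003.
⟨E⟩ = 14.241 meV, ⟨E²⟩ = 1216.2 meV².
C_V/k_B = (⟨E²⟩ − ⟨E⟩²)/(kT)² = (1216.2 − 202.81)/1376.4 = 0.736.

0.736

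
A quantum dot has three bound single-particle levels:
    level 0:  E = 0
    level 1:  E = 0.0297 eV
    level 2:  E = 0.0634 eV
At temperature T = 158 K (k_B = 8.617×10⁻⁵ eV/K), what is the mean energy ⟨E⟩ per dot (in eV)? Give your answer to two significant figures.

k_BT = 8.617×10⁻⁵ × 158 K = 0.01361 eV.
Eᵢ/kT = 0, 2.182, 4.658.
Z = Σ e^(−Eᵢ/kT) = e^(−0) + e^(−2.182) + e^(−4.658) = 1.000 + 0.1128 + 0.009485 = 1.122.
⟨E⟩ = Σ Eᵢ e^(−Eᵢ/kT) / Z = (0·1.000 + 0.0297·0.1128 + 0.0634·0.009485) / 1.122 = 0.0035 eV.

0.0035 eV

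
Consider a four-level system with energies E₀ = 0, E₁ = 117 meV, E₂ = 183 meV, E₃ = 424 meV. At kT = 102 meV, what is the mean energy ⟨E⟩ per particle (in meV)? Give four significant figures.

Eᵢ/kT = 0, 1.14706, 1.79412, 4.15686.
Z = Σ e^(−Eᵢ/kT) = e^(−0) + e^(−1.14706) + e^(−1.79412) + e^(−4.15686) = 1.00000 + 0.317569 + 0.166274 + 0.0156566 = 1.49950.
⟨E⟩ = Σ Eᵢ e^(−Eᵢ/kT) / Z = (0·1.00000 + 117·0.317569 + 183·0.166274 + 424·0.0156566) / 1.49950 = 49.50 meV.

49.50 meV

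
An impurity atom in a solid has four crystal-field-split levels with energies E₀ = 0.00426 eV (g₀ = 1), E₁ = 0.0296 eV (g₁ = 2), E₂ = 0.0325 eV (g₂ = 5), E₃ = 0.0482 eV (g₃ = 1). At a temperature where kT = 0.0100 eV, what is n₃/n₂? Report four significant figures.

0.04161

n₃/n₂ = (g₃/g₂) exp[−(E₃−E₂)/kT] = (1/5) × exp(−(0.0157 eV)/(0.0100 eV)) = (1/5) × exp(-1.57000) = 0.04161.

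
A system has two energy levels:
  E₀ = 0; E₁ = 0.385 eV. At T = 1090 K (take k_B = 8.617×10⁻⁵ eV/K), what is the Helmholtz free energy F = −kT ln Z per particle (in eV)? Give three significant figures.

k_BT = 8.617×10⁻⁵ × 1090 K = 0.093925 eV.
Eᵢ/kT = 0, 4.0990.
Z = Σ e^(−Eᵢ/kT) = e^(−0) + e^(−4.0990) = 1.0000 + 0.016589 = 1.0166.
F = −kT ln Z = −0.093925 × ln(1.0166) = −0.093925 × 0.016464 = -0.00155 eV.

-0.00155 eV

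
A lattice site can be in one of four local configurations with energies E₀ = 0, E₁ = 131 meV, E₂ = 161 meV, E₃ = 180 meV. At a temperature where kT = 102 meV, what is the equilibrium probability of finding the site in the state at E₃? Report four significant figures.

Eᵢ/kT = 0, 1.28431, 1.57843, 1.76471.
Z = Σ e^(−Eᵢ/kT) = e^(−0) + e^(−1.28431) + e^(−1.57843) + e^(−1.76471) = 1.00000 + 0.276842 + 0.206299 + 0.171236 = 1.65438.
P₃ = e^(−E₃/kT) / Z = 0.171236/1.65438 = 0.1035.

0.1035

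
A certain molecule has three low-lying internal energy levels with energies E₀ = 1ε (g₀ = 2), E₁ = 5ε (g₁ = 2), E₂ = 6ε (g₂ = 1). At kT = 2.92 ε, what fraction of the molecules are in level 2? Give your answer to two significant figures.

Eᵢ/kT = 0.3425, 1.712, 2.055.
Z = Σ gᵢe^(−Eᵢ/kT) = 2·e^(−0.3425) + 2·e^(−1.712) + 1·e^(−2.055) = 1.420 + 0.3610 + 0.1281 = 1.909.
P₂ = g₂ e^(−E₂/kT) / Z = 0.1281/1.909 = 0.067.

0.067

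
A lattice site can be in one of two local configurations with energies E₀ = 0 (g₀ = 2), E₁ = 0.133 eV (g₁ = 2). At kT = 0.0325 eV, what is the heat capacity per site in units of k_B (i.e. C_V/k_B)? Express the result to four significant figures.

0.2706

Eᵢ/kT = 0, 4.09231.
Z = Σ gᵢe^(−Eᵢ/kT) = 2·e^(−0) + 2·e^(−4.09231) = 2.00000 + 0.0334012 = 2.03340.
⟨E⟩ = 0.00218470 eV, ⟨E²⟩ = 0.000290564 eV².
C_V/k_B = (⟨E²⟩ − ⟨E⟩²)/(kT)² = (0.000290564 − 0.00000477291)/0.00105625 = 0.2706.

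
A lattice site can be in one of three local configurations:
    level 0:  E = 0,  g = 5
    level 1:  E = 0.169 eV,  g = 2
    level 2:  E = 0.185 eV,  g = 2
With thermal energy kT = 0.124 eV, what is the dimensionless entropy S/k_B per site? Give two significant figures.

2.0

Eᵢ/kT = 0, 1.363, 1.492.
Z = Σ gᵢe^(−Eᵢ/kT) = 5·e^(−0) + 2·e^(−1.363) + 2·e^(−1.492) = 5.000 + 0.5118 + 0.4498 = 5.962.
⟨E⟩ = Σ EᵢPᵢ = 0.02846 eV.
S/k_B = ln Z + ⟨E⟩/kT = ln(5.962) + 0.02846/0.124 = 1.785 + 0.2295 = 2.0.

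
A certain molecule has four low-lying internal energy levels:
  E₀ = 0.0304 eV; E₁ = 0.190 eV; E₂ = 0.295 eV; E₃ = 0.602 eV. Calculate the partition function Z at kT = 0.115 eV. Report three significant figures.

Eᵢ/kT = 0.26435, 1.6522, 2.5652, 5.2348.
Z = Σ e^(−Eᵢ/kT) = e^(−0.26435) + e^(−1.6522) + e^(−2.5652) + e^(−5.2348) = 0.76770 + 0.19163 + 0.076904 + 0.0053279 = 1.0416.

Z = 1.04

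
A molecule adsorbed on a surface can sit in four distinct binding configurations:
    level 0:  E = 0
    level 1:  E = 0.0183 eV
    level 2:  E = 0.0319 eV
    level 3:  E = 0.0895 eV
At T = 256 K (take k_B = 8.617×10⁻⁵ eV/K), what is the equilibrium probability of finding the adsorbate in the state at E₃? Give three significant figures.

0.0102

k_BT = 8.617×10⁻⁵ × 256 K = 0.022060 eV.
Eᵢ/kT = 0, 0.82956, 1.4461, 4.0571.
Z = Σ e^(−Eᵢ/kT) = e^(−0) + e^(−0.82956) + e^(−1.4461) + e^(−4.0571) = 1.0000 + 0.43624 + 0.23549 + 0.017299 = 1.6890.
P₃ = e^(−E₃/kT) / Z = 0.017299/1.6890 = 0.0102.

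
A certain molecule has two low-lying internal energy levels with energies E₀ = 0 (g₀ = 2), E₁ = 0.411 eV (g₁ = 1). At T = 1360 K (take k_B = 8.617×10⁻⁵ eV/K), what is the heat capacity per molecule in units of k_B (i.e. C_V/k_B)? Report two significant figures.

0.18

k_BT = 8.617×10⁻⁵ × 1360 K = 0.1172 eV.
Eᵢ/kT = 0, 3.507.
Z = Σ gᵢe^(−Eᵢ/kT) = 2·e^(−0) + 1·e^(−3.507) = 2.000 + 0.02999 = 2.030.
⟨E⟩ = 0.006072 eV, ⟨E²⟩ = 0.002496 eV².
C_V/k_B = (⟨E²⟩ − ⟨E⟩²)/(kT)² = (0.002496 − 0.00003687)/0.01374 = 0.18.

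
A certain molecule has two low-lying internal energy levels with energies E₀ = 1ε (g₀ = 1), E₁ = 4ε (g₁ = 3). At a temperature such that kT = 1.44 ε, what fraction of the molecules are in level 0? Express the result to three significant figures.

0.728

Eᵢ/kT = 0.69444, 2.7778.
Z = Σ gᵢe^(−Eᵢ/kT) = 1·e^(−0.69444) + 3·e^(−2.7778) = 0.49935 + 0.18653 = 0.68588.
P₀ = g₀ e^(−E₀/kT) / Z = 0.49935/0.68588 = 0.728.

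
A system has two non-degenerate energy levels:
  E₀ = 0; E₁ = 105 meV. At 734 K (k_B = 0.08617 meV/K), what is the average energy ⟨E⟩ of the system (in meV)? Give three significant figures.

16.8 meV

k_BT = 0.08617 × 734 K = 63.249 meV.
Eᵢ/kT = 0, 1.6601.
Z = Σ e^(−Eᵢ/kT) = e^(−0) + e^(−1.6601) = 1.0000 + 0.19012 = 1.1901.
⟨E⟩ = Σ Eᵢ e^(−Eᵢ/kT) / Z = (0·1.0000 + 105·0.19012) / 1.1901 = 16.8 meV.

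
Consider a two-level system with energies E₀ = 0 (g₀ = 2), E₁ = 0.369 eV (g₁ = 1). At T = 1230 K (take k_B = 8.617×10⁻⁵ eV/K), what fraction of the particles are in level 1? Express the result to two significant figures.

k_BT = 8.617×10⁻⁵ × 1230 K = 0.1060 eV.
Eᵢ/kT = 0, 3.481.
Z = Σ gᵢe^(−Eᵢ/kT) = 2·e^(−0) + 1·e^(−3.481) = 2.000 + 0.03078 = 2.031.
P₁ = g₁ e^(−E₁/kT) / Z = 0.03078/2.031 = 0.015.

0.015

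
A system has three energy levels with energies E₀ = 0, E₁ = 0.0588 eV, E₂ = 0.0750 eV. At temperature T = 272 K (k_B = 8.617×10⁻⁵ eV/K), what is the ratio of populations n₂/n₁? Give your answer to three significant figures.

k_BT = 8.617×10⁻⁵ × 272 K = 0.023438 eV.
n₂/n₁ = exp[−(E₂−E₁)/kT] = exp(−(0.0162 eV)/(0.023438 eV)) = exp(-0.69119) = 0.501.

0.501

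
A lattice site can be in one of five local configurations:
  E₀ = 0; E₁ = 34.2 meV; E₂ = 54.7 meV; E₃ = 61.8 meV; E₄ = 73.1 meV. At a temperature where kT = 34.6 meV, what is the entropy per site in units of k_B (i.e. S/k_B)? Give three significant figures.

1.29

Eᵢ/kT = 0, 0.98844, 1.5809, 1.7861, 2.1127.
Z = Σ e^(−Eᵢ/kT) = e^(−0) + e^(−0.98844) + e^(−1.5809) + e^(−1.7861) + e^(−2.1127) = 1.0000 + 0.37216 + 0.20579 + 0.16761 + 0.12091 = 1.8665.
⟨E⟩ = Σ EᵢPᵢ = 23.135 meV.
S/k_B = ln Z + ⟨E⟩/kT = ln(1.8665) + 23.135/34.6 = 0.62407 + 0.66864 = 1.29.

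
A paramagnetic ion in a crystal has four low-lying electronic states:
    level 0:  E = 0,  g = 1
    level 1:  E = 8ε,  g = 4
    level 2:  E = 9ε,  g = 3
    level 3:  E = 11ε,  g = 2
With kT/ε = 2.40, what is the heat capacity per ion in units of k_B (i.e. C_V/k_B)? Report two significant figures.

2.0

Eᵢ/kT = 0, 3.333, 3.750, 4.583.
Z = Σ gᵢe^(−Eᵢ/kT) = 1·e^(−0) + 4·e^(−3.333) + 3·e^(−3.750) + 2·e^(−4.583) = 1.000 + 0.1427 + 0.07055 + 0.02045 = 1.234.
⟨E⟩ = 1.622 ε, ⟨E²⟩ = 14.04 ε².
C_V/k_B = (⟨E²⟩ − ⟨E⟩²)/(kT)² = (14.04 − 2.631)/5.760 = 2.0.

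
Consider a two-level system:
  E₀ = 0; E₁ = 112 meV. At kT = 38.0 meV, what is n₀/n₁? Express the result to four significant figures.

19.06

n₀/n₁ = exp[−(E₀−E₁)/kT] = exp(−(-112 meV)/(38.0 meV)) = exp(2.94737) = 19.06.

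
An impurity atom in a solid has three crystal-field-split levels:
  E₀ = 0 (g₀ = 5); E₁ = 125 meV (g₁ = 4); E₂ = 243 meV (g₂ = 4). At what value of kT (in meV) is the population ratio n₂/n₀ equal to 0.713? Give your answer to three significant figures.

n₂/n₀ = (g₂/g₀) exp[−(E₂−E₀)/kT] = 0.713.
⇒ (E₂−E₀)/kT = ln((4/5)/0.713) = ln(1.1220) = 0.11511.
kT = 243 meV / 0.11511 = 2110 meV.

2110 meV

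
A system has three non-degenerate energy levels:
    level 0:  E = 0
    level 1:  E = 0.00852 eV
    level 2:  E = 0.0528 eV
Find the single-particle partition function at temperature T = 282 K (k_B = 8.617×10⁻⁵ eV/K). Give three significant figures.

Z = 1.82

k_BT = 8.617×10⁻⁵ × 282 K = 0.024300 eV.
Eᵢ/kT = 0, 0.35062, 2.1728.
Z = Σ e^(−Eᵢ/kT) = e^(−0) + e^(−0.35062) + e^(−2.1728) = 1.0000 + 0.70425 + 0.11386 = 1.8181.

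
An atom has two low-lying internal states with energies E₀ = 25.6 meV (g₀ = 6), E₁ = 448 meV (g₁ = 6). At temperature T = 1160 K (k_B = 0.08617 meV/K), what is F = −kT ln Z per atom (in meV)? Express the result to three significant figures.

k_BT = 0.08617 × 1160 K = 99.957 meV.
Eᵢ/kT = 0.25611, 4.4819.
Z = Σ gᵢe^(−Eᵢ/kT) = 6·e^(−0.25611) + 6·e^(−4.4819) = 4.6443 + 0.067871 = 4.7122.
F = −kT ln Z = −99.957 × ln(4.7122) = −99.957 × 1.5502 = -155 meV.

-155 meV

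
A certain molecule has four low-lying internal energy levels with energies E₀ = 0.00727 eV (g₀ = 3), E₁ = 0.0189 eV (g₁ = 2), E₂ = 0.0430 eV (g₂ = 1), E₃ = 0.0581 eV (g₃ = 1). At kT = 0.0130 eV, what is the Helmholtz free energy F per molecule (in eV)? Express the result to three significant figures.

Eᵢ/kT = 0.55923, 1.4538, 3.3077, 4.4692.
Z = Σ gᵢe^(−Eᵢ/kT) = 3·e^(−0.55923) + 2·e^(−1.4538) + 1·e^(−3.3077) + 1·e^(−4.4692) = 1.7149 + 0.46736 + 0.036600 + 0.011456 = 2.2303.
F = −kT ln Z = −0.0130 × ln(2.2303) = −0.0130 × 0.80214 = -0.0104 eV.

-0.0104 eV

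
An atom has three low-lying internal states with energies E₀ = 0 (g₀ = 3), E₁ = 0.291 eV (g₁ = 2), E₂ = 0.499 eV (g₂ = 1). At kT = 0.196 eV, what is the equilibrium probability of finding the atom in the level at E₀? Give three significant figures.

Eᵢ/kT = 0, 1.4847, 2.5459.
Z = Σ gᵢe^(−Eᵢ/kT) = 3·e^(−0) + 2·e^(−1.4847) + 1·e^(−2.5459) = 3.0000 + 0.45314 + 0.078402 = 3.5315.
P₀ = g₀ e^(−E₀/kT) / Z = 3.0000/3.5315 = 0.849.

0.849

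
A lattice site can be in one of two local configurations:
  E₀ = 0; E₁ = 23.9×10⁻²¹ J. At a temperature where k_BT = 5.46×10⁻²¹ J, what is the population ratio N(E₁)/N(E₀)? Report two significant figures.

n₁/n₀ = exp[−(E₁−E₀)/kT] = exp(−(23.9 ×10⁻²¹ J)/(5.46 ×10⁻²¹ J)) = exp(-4.377) = 0.013.

0.013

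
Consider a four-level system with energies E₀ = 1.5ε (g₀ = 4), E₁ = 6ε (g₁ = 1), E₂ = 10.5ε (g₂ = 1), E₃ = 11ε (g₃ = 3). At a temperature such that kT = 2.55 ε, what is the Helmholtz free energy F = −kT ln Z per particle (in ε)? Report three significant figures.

Eᵢ/kT = 0.58824, 2.3529, 4.1176, 4.3137.
Z = Σ gᵢe^(−Eᵢ/kT) = 4·e^(−0.58824) + 1·e^(−2.3529) + 1·e^(−4.1176) + 3·e^(−4.3137) = 2.2212 + 0.095093 + 0.016284 + 0.040152 = 2.3727.
F = −kT ln Z = −2.55 × ln(2.3727) = −2.55 × 0.86403 = -2.20 ε.

-2.20 ε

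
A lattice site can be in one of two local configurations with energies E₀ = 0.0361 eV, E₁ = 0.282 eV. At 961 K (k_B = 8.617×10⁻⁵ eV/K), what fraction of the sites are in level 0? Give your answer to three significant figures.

k_BT = 8.617×10⁻⁵ × 961 K = 0.082809 eV.
Eᵢ/kT = 0.43594, 3.4054.
Z = Σ e^(−Eᵢ/kT) = e^(−0.43594) + e^(−3.4054) = 0.64666 + 0.033194 = 0.67985.
P₀ = e^(−E₀/kT) / Z = 0.64666/0.67985 = 0.951.

0.951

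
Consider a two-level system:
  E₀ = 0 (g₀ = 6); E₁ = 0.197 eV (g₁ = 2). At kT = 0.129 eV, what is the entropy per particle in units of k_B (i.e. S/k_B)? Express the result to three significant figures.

Eᵢ/kT = 0, 1.5271.
Z = Σ gᵢe^(−Eᵢ/kT) = 6·e^(−0) + 2·e^(−1.5271) = 6.0000 + 0.43433 = 6.4343.
⟨E⟩ = Σ EᵢPᵢ = 0.013298 eV.
S/k_B = ln Z + ⟨E⟩/kT = ln(6.4343) + 0.013298/0.129 = 1.8616 + 0.10309 = 1.96.

1.96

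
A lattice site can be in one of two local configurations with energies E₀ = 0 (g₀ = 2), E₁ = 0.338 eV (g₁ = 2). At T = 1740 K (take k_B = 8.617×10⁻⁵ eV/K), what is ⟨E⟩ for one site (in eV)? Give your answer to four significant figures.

k_BT = 8.617×10⁻⁵ × 1740 K = 0.149936 eV.
Eᵢ/kT = 0, 2.25430.
Z = Σ gᵢe^(−Eᵢ/kT) = 2·e^(−0) + 2·e^(−2.25430) = 2.00000 + 0.209894 = 2.20989.
⟨E⟩ = Σ Eᵢ gᵢe^(−Eᵢ/kT) / Z = (0·2.00000 + 0.338·0.209894) / 2.20989 = 0.03210 eV.

0.03210 eV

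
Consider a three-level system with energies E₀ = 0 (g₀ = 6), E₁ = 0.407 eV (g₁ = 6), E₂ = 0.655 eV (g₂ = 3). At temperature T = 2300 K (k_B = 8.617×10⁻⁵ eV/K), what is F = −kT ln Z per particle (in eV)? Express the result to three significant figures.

k_BT = 8.617×10⁻⁵ × 2300 K = 0.19819 eV.
Eᵢ/kT = 0, 2.0536, 3.3049.
Z = Σ gᵢe^(−Eᵢ/kT) = 6·e^(−0) + 6·e^(−2.0536) + 3·e^(−3.3049) = 6.0000 + 0.76963 + 0.11011 = 6.8797.
F = −kT ln Z = −0.19819 × ln(6.8797) = −0.19819 × 1.9286 = -0.382 eV.

-0.382 eV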